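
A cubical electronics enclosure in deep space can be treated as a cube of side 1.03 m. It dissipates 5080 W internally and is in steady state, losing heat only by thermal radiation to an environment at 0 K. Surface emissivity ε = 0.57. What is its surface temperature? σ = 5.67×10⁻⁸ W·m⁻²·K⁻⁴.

T ≈ 396 K

Steady state: internal power = radiated power, P = εσA T⁴.
Radiating area A = 6L² = 6.365 m².
T⁴ = P/(εσA) = 5080/(0.57·5.67×10⁻⁸·6.365) = 2.469×10¹⁰ K⁴.
T = (2.469×10¹⁰)^(1/4).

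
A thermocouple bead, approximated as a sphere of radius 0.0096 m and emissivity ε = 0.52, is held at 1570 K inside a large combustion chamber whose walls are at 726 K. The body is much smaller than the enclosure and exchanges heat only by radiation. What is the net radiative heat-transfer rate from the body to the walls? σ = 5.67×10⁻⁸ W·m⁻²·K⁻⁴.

P_net ≈ 198 W

For a small grey body in a large enclosure: P_net = εσA(T_body⁴ − T_wall⁴).
A = 4πr² = 0.001158 m²; T_body⁴ − T_wall⁴ = 6.076×10¹² − 2.778×10¹¹ = 5.798×10¹² K⁴.
|P_net| = 0.52·5.67×10⁻⁸·0.001158·5.798×10¹².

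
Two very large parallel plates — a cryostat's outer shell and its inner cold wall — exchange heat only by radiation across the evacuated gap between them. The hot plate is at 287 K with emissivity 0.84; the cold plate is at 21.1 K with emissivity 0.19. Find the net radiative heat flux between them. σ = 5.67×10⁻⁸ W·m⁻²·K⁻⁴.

q ≈ 70.5 W/m²

For two infinite grey parallel plates, q = σ(T₁⁴ − T₂⁴)/(1/ε₁ + 1/ε₂ − 1).
T₁⁴ − T₂⁴ = 6.785×10⁹ − 1.982×10⁵ = 6.784×10⁹ K⁴.
1/ε₁ + 1/ε₂ − 1 = 1.190 + 5.263 − 1 = 5.454.
q = 5.67×10⁻⁸ × 6.784×10⁹ / 5.454.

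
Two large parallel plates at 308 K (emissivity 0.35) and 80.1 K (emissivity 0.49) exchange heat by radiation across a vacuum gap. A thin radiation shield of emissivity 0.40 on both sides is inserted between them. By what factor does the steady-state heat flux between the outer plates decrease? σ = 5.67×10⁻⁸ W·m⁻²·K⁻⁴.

factor ≈ 2.03

Without shield: q₀ = σΔ(T⁴)/(1/ε₁+1/ε₂−1) with denominator 3.898.
With shield the two gaps are in series; the resistances add: (1/ε₁+1/ε_s−1)+(1/ε_s+1/ε₂−1) = 4.357+3.541 = 7.898.
Heat-flux ratio q₀/q = 7.898/3.898.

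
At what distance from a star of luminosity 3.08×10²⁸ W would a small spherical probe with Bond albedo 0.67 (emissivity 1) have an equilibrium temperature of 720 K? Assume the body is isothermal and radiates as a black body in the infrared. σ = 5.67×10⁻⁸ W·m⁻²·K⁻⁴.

For an isothermal black-emitting sphere, (1−a)S·πr² = σ·4πr²·T⁴ ⇒ S = 4σT⁴/(1−a).
S = 4·5.67×10⁻⁸·(720)⁴/0.330 = 1.847×10⁵ W/m².
Flux falls as S = L/(4πd²), so d = √(L/(4πS)) = √(3.08×10²⁸/(4π·1.847×10⁵)).

d ≈ 1.15×10¹¹ m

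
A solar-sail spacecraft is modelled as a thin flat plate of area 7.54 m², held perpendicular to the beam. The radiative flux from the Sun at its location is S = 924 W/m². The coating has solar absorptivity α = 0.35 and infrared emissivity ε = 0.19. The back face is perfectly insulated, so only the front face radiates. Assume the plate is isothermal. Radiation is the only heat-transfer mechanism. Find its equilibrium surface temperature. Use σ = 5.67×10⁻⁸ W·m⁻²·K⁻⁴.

At equilibrium, absorbed power = emitted power.
Absorbing cross-section = A = 7.540 m²; emitting surface = A = 7.540 m² (ratio 1).
αS·A_cross = εσ·A_surf·T⁴  ⇒  T⁴ = αS/(ε·1σ).
T⁴ = 0.350·924/(0.19·1·5.67×10⁻⁸) = 3.002×10¹⁰ K⁴.
T = (3.002×10¹⁰)^(1/4).

T ≈ 416 K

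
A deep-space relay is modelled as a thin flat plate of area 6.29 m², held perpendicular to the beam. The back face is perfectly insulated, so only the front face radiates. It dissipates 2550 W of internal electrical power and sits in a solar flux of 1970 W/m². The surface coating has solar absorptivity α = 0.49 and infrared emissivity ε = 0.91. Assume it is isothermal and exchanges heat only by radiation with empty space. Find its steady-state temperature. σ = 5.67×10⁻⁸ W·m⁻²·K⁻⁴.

T ≈ 404 K

At steady state, absorbed solar power + internal power = radiated power.
Absorbed: α·S·A_cross = 0.49·1970·6.290 = 6072 W (cross-section A).
Total input = 6072 + 2550 = 8622 W.
Radiated: εσ·A_surf·T⁴ with A_surf = A = 6.290 m².
T⁴ = 8622/(0.91·5.67×10⁻⁸·6.290) = 2.657×10¹⁰ K⁴.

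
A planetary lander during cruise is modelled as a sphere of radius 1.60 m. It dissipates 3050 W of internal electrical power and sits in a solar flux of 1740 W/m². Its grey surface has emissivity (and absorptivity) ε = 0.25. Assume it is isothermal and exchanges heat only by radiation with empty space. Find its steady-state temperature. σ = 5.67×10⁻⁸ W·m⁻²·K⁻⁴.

T ≈ 346 K

At steady state, absorbed solar power + internal power = radiated power.
Absorbed: α·S·A_cross = 0.25·1740·8.042 = 3498 W (cross-section πr²).
Total input = 3498 + 3050 = 6548 W.
Radiated: εσ·A_surf·T⁴ with A_surf = 4πr² = 32.17 m².
T⁴ = 6548/(0.25·5.67×10⁻⁸·32.17) = 1.436×10¹⁰ K⁴.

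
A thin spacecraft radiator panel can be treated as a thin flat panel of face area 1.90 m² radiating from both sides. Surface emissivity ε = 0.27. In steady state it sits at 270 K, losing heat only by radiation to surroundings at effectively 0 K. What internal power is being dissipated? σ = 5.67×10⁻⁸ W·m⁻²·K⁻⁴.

P ≈ 309 W

Steady state: P = εσA T⁴.
A = 2·1.90 = 3.800 m²; T⁴ = (270)⁴ = 5.314×10⁹ K⁴.
P = 0.27 × 5.67×10⁻⁸ × 3.800 × 5.314×10⁹.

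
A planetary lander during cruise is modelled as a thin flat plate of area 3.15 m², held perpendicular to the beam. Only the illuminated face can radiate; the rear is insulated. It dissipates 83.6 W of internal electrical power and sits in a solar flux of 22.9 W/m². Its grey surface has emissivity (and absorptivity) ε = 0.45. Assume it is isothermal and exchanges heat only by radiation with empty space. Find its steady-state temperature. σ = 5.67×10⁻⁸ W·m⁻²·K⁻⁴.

T ≈ 195 K

At steady state, absorbed solar power + internal power = radiated power.
Absorbed: α·S·A_cross = 0.45·22.9·3.150 = 32.46 W (cross-section A).
Total input = 32.46 + 83.6 = 116.1 W.
Radiated: εσ·A_surf·T⁴ with A_surf = A = 3.150 m².
T⁴ = 116.1/(0.45·5.67×10⁻⁸·3.150) = 1.444×10⁹ K⁴.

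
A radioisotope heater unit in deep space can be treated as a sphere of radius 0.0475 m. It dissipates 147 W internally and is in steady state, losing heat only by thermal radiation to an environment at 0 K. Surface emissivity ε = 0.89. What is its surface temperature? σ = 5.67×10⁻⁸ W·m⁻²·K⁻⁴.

Steady state: internal power = radiated power, P = εσA T⁴.
Radiating area A = 4πr² = 0.02835 m².
T⁴ = P/(εσA) = 147/(0.89·5.67×10⁻⁸·0.02835) = 1.027×10¹¹ K⁴.
T = (1.027×10¹¹)^(1/4).

T ≈ 566 K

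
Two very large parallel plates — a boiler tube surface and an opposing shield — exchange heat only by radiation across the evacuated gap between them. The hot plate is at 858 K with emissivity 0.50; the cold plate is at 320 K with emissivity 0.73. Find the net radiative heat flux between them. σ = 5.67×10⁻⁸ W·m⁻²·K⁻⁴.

For two infinite grey parallel plates, q = σ(T₁⁴ − T₂⁴)/(1/ε₁ + 1/ε₂ − 1).
T₁⁴ − T₂⁴ = 5.419×10¹¹ − 1.049×10¹⁰ = 5.315×10¹¹ K⁴.
1/ε₁ + 1/ε₂ − 1 = 2.000 + 1.370 − 1 = 2.370.
q = 5.67×10⁻⁸ × 5.315×10¹¹ / 2.370.

q ≈ 12700 W/m²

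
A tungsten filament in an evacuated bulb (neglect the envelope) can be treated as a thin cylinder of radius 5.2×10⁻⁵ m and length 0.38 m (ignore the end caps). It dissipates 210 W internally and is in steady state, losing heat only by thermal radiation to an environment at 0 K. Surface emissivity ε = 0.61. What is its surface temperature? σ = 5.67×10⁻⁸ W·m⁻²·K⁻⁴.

T ≈ 2640 K

Steady state: internal power = radiated power, P = εσA T⁴.
Radiating area A = 2πrL = 1.242×10⁻⁴ m².
T⁴ = P/(εσA) = 210/(0.61·5.67×10⁻⁸·1.242×10⁻⁴) = 4.890×10¹³ K⁴.
T = (4.890×10¹³)^(1/4).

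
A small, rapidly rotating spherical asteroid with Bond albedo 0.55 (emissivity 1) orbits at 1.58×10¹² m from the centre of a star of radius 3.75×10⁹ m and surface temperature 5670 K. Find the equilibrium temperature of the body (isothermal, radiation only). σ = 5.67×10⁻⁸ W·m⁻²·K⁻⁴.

T ≈ 160 K

The star's surface emits σT_*⁴; at distance d the flux is S = σT_*⁴(R_*/d)².
S = 5.67×10⁻⁸·(5670)⁴·(3.75×10⁹/1.58×10¹²)² = 330.1 W/m².
For an isothermal sphere T⁴ = (1−a)S/(4σ) = 6.550×10⁸ K⁴.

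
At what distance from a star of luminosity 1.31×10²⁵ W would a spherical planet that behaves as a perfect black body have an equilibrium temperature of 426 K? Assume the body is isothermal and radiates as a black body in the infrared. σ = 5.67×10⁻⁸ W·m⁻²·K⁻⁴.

For an isothermal black-emitting sphere, (1−a)S·πr² = σ·4πr²·T⁴ ⇒ S = 4σT⁴/(1−a).
S = 4·5.67×10⁻⁸·(426)⁴/1.00 = 7469 W/m².
Flux falls as S = L/(4πd²), so d = √(L/(4πS)) = √(1.31×10²⁵/(4π·7469)).

d ≈ 1.18×10¹⁰ m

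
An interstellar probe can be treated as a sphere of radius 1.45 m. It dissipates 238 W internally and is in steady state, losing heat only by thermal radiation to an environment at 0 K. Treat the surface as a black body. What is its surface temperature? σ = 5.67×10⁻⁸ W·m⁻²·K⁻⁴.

Steady state: internal power = radiated power, P = εσA T⁴.
Radiating area A = 4πr² = 26.42 m².
T⁴ = P/(εσA) = 238/(1.0·5.67×10⁻⁸·26.42) = 1.589×10⁸ K⁴.
T = (1.589×10⁸)^(1/4).

T ≈ 112 K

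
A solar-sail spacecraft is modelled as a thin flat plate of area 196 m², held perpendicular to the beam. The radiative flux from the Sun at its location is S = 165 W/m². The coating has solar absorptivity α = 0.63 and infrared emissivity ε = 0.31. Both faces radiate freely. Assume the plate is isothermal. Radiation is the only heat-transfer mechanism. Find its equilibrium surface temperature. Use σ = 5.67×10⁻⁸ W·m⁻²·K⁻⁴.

At equilibrium, absorbed power = emitted power.
Absorbing cross-section = A = 196.0 m²; emitting surface = 2A = 392.0 m² (ratio 2).
αS·A_cross = εσ·A_surf·T⁴  ⇒  T⁴ = αS/(ε·2σ).
T⁴ = 0.630·165/(0.31·2·5.67×10⁻⁸) = 2.957×10⁹ K⁴.
T = (2.957×10⁹)^(1/4).

T ≈ 233 K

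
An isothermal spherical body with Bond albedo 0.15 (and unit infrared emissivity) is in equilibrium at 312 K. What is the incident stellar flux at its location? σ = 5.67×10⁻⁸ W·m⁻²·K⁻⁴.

(1−a)S·πr² = σ·4πr²·T⁴ ⇒ S = 4σT⁴/(1−a).
S = 4·5.67×10⁻⁸·9.476×10⁹/0.850.

S ≈ 2530 W/m²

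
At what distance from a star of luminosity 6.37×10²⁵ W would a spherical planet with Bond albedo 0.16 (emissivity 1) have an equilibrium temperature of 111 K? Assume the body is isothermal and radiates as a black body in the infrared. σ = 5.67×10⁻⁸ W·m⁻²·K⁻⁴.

For an isothermal black-emitting sphere, (1−a)S·πr² = σ·4πr²·T⁴ ⇒ S = 4σT⁴/(1−a).
S = 4·5.67×10⁻⁸·(111)⁴/0.840 = 40.99 W/m².
Flux falls as S = L/(4πd²), so d = √(L/(4πS)) = √(6.37×10²⁵/(4π·40.99)).

d ≈ 3.52×10¹¹ m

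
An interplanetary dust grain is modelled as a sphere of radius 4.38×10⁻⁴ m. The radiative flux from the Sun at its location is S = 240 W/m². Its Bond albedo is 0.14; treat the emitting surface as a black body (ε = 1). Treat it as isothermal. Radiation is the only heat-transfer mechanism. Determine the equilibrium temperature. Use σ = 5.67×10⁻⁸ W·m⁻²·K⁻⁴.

At equilibrium, absorbed power = emitted power.
Absorbing cross-section = πr² = 6.027×10⁻⁷ m²; emitting surface = 4πr² = 2.411×10⁻⁶ m² (ratio 4).
(1−a)S·A_cross = εσ·A_surf·T⁴  ⇒  T⁴ = (1−a)S/(4σ).
T⁴ = 0.860·240/(4·5.67×10⁻⁸) = 9.101×10⁸ K⁴.
T = (9.101×10⁸)^(1/4).

T ≈ 174 K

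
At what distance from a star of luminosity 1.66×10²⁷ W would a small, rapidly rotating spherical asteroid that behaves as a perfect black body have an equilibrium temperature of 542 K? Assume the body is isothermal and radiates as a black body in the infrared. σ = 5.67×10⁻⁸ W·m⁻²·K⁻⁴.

d ≈ 8.22×10¹⁰ m

For an isothermal black-emitting sphere, (1−a)S·πr² = σ·4πr²·T⁴ ⇒ S = 4σT⁴/(1−a).
S = 4·5.67×10⁻⁸·(542)⁴/1.00 = 19570 W/m².
Flux falls as S = L/(4πd²), so d = √(L/(4πS)) = √(1.66×10²⁷/(4π·19570)).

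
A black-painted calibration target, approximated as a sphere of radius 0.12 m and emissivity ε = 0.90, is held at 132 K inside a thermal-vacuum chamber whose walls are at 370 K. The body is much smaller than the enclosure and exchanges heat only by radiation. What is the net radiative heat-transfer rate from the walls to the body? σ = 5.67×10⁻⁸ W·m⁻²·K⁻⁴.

For a small grey body in a large enclosure: P_net = εσA(T_body⁴ − T_wall⁴).
A = 4πr² = 0.1810 m²; T_body⁴ − T_wall⁴ = 3.036×10⁸ − 1.874×10¹⁰ = -1.844×10¹⁰ K⁴.
|P_net| = 0.90·5.67×10⁻⁸·0.1810·1.844×10¹⁰.

P_net ≈ 170 W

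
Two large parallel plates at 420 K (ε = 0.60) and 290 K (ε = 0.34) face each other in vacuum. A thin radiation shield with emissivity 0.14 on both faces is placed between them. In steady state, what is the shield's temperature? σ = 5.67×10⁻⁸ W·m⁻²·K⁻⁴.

In steady state the net flux on the hot side equals that on the cold side.
σ(T₁⁴−T_s⁴)/D₁ = σ(T_s⁴−T₂⁴)/D₂, with D₁ = 1/ε₁+1/ε_s−1 = 7.810, D₂ = 1/ε_s+1/ε₂−1 = 9.084.
Solve for T_s⁴: T_s⁴ = (D₂·T₁⁴ + D₁·T₂⁴)/(D₁+D₂) = 2.000×10¹⁰ K⁴.

T_s ≈ 376 K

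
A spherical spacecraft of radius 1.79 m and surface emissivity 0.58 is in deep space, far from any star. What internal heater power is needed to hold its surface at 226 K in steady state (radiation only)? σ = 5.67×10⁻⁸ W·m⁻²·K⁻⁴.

P = εσ·4πr²·T⁴.
4πr² = 40.26 m²; T⁴ = 2.609×10⁹ K⁴.
P = 0.58·5.67×10⁻⁸·40.26·2.609×10⁹.

P ≈ 3450 W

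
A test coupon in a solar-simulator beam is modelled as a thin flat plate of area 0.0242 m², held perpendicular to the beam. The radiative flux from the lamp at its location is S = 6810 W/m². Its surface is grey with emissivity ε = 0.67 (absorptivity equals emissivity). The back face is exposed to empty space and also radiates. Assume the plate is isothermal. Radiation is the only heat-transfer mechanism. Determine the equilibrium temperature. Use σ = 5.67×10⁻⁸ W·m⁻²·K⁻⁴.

At equilibrium, absorbed power = emitted power.
Absorbing cross-section = A = 0.02420 m²; emitting surface = 2A = 0.04840 m² (ratio 2).
εS·A_cross = εσ·A_surf·T⁴  ⇒  T⁴ = S/(2σ)   (ε cancels).
T⁴ = 6810/(2·5.67×10⁻⁸) = 6.005×10¹⁰ K⁴.
T = (6.005×10¹⁰)^(1/4).

T ≈ 495 K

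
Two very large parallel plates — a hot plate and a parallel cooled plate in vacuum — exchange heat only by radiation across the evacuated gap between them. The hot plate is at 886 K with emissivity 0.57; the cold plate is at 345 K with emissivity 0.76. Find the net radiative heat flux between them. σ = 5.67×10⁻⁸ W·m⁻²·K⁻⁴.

For two infinite grey parallel plates, q = σ(T₁⁴ − T₂⁴)/(1/ε₁ + 1/ε₂ − 1).
T₁⁴ − T₂⁴ = 6.162×10¹¹ − 1.417×10¹⁰ = 6.021×10¹¹ K⁴.
1/ε₁ + 1/ε₂ − 1 = 1.754 + 1.316 − 1 = 2.070.
q = 5.67×10⁻⁸ × 6.021×10¹¹ / 2.070.

q ≈ 16500 W/m²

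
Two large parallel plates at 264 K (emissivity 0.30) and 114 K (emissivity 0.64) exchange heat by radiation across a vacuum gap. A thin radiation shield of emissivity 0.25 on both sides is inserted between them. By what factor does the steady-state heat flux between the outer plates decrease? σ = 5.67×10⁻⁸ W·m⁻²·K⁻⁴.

Without shield: q₀ = σΔ(T⁴)/(1/ε₁+1/ε₂−1) with denominator 3.896.
With shield the two gaps are in series; the resistances add: (1/ε₁+1/ε_s−1)+(1/ε_s+1/ε₂−1) = 6.333+4.562 = 10.90.
Heat-flux ratio q₀/q = 10.90/3.896.

factor ≈ 2.80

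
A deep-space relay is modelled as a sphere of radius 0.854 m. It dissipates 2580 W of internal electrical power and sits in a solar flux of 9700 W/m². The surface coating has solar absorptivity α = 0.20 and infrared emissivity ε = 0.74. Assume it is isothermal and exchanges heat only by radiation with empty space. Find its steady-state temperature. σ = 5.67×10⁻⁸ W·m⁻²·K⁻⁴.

T ≈ 368 K

At steady state, absorbed solar power + internal power = radiated power.
Absorbed: α·S·A_cross = 0.20·9700·2.291 = 4445 W (cross-section πr²).
Total input = 4445 + 2580 = 7025 W.
Radiated: εσ·A_surf·T⁴ with A_surf = 4πr² = 9.165 m².
T⁴ = 7025/(0.74·5.67×10⁻⁸·9.165) = 1.827×10¹⁰ K⁴.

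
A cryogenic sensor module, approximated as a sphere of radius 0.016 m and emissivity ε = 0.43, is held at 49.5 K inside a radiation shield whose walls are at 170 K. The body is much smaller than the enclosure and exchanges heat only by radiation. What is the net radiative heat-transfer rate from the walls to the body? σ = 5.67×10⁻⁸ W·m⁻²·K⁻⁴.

P_net ≈ 0.0650 W

For a small grey body in a large enclosure: P_net = εσA(T_body⁴ − T_wall⁴).
A = 4πr² = 0.003217 m²; T_body⁴ − T_wall⁴ = 6.004×10⁶ − 8.352×10⁸ = -8.292×10⁸ K⁴.
|P_net| = 0.43·5.67×10⁻⁸·0.003217·8.292×10⁸.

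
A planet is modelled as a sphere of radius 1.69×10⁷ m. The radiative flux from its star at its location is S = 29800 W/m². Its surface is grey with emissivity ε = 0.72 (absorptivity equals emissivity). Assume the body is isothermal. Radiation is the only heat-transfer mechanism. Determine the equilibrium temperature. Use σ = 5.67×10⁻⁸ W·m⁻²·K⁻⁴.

At equilibrium, absorbed power = emitted power.
Absorbing cross-section = πr² = 8.973×10¹⁴ m²; emitting surface = 4πr² = 3.589×10¹⁵ m² (ratio 4).
εS·A_cross = εσ·A_surf·T⁴  ⇒  T⁴ = S/(4σ)   (ε cancels).
T⁴ = 29800/(4·5.67×10⁻⁸) = 1.314×10¹¹ K⁴.
T = (1.314×10¹¹)^(1/4).

T ≈ 602 K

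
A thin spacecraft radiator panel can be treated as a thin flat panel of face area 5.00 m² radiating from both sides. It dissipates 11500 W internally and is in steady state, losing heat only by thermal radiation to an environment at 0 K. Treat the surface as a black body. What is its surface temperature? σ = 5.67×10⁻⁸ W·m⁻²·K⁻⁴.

T ≈ 377 K

Steady state: internal power = radiated power, P = εσA T⁴.
Radiating area A = 2·5.00 = 10.00 m².
T⁴ = P/(εσA) = 11500/(1.0·5.67×10⁻⁸·10.00) = 2.028×10¹⁰ K⁴.
T = (2.028×10¹⁰)^(1/4).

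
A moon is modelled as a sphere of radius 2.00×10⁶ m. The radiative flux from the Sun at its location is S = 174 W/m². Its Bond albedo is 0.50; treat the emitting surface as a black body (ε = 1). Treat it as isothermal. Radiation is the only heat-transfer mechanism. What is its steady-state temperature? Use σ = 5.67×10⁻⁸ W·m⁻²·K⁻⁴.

At equilibrium, absorbed power = emitted power.
Absorbing cross-section = πr² = 1.257×10¹³ m²; emitting surface = 4πr² = 5.027×10¹³ m² (ratio 4).
(1−a)S·A_cross = εσ·A_surf·T⁴  ⇒  T⁴ = (1−a)S/(4σ).
T⁴ = 0.500·174/(4·5.67×10⁻⁸) = 3.836×10⁸ K⁴.
T = (3.836×10⁸)^(1/4).

T ≈ 140 K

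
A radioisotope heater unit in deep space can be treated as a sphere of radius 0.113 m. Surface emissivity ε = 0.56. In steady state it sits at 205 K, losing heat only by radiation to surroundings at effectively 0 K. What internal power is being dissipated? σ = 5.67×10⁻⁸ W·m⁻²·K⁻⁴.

P ≈ 9.00 W

Steady state: P = εσA T⁴.
A = 4πr² = 0.1605 m²; T⁴ = (205)⁴ = 1.766×10⁹ K⁴.
P = 0.56 × 5.67×10⁻⁸ × 0.1605 × 1.766×10⁹.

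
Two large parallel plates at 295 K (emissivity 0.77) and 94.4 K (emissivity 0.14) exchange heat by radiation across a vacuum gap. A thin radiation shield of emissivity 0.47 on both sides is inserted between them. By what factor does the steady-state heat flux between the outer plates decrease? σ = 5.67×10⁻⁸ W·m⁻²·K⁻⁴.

Without shield: q₀ = σΔ(T⁴)/(1/ε₁+1/ε₂−1) with denominator 7.442.
With shield the two gaps are in series; the resistances add: (1/ε₁+1/ε_s−1)+(1/ε_s+1/ε₂−1) = 2.426+8.271 = 10.70.
Heat-flux ratio q₀/q = 10.70/7.442.

factor ≈ 1.44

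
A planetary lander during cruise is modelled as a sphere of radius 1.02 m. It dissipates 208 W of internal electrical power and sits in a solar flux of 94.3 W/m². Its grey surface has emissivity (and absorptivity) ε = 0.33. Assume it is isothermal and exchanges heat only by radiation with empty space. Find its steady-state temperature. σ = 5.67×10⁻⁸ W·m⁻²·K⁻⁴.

At steady state, absorbed solar power + internal power = radiated power.
Absorbed: α·S·A_cross = 0.33·94.3·3.269 = 101.7 W (cross-section πr²).
Total input = 101.7 + 208 = 309.7 W.
Radiated: εσ·A_surf·T⁴ with A_surf = 4πr² = 13.07 m².
T⁴ = 309.7/(0.33·5.67×10⁻⁸·13.07) = 1.266×10⁹ K⁴.

T ≈ 189 K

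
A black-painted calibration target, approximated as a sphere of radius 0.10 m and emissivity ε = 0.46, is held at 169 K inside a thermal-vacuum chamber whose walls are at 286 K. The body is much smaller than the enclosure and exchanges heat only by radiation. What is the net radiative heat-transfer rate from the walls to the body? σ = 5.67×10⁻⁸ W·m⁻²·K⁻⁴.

For a small grey body in a large enclosure: P_net = εσA(T_body⁴ − T_wall⁴).
A = 4πr² = 0.1257 m²; T_body⁴ − T_wall⁴ = 8.157×10⁸ − 6.691×10⁹ = -5.875×10⁹ K⁴.
|P_net| = 0.46·5.67×10⁻⁸·0.1257·5.875×10⁹.

P_net ≈ 19.3 W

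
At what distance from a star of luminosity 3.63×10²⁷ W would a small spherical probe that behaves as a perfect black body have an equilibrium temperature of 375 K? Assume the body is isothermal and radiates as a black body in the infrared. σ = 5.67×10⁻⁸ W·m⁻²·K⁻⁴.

For an isothermal black-emitting sphere, (1−a)S·πr² = σ·4πr²·T⁴ ⇒ S = 4σT⁴/(1−a).
S = 4·5.67×10⁻⁸·(375)⁴/1.00 = 4485 W/m².
Flux falls as S = L/(4πd²), so d = √(L/(4πS)) = √(3.63×10²⁷/(4π·4485)).

d ≈ 2.54×10¹¹ m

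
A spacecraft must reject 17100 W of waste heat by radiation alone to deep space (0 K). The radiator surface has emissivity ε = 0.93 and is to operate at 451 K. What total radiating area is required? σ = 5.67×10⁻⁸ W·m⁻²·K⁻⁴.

P = εσA T⁴ ⇒ A = P/(εσT⁴).
T⁴ = 4.137×10¹⁰ K⁴.
A = 17100/(0.93 × 5.67×10⁻⁸ × 4.137×10¹⁰).

A ≈ 7.84 m²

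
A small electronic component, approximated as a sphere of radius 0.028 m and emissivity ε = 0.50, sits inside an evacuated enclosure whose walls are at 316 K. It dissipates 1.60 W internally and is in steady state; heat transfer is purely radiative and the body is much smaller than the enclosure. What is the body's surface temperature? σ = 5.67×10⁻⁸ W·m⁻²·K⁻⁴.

T ≈ 354 K

For a small grey body in a large enclosure, net radiated power = εσA(T⁴ − T_w⁴).
Steady state: P = εσA(T⁴ − T_w⁴) with A = 4πr² = 0.009852 m².
T⁴ = P/(εσA) + T_w⁴ = 1.60/(0.50·5.67×10⁻⁸·0.009852) + (316)⁴
    = 5.729×10⁹ + 9.971×10⁹ = 1.570×10¹⁰ K⁴.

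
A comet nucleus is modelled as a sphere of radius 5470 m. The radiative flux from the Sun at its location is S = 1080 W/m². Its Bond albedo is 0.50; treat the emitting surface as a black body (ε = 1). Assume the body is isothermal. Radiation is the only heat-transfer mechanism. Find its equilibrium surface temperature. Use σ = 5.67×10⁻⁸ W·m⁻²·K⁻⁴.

At equilibrium, absorbed power = emitted power.
Absorbing cross-section = πr² = 9.400×10⁷ m²; emitting surface = 4πr² = 3.760×10⁸ m² (ratio 4).
(1−a)S·A_cross = εσ·A_surf·T⁴  ⇒  T⁴ = (1−a)S/(4σ).
T⁴ = 0.500·1080/(4·5.67×10⁻⁸) = 2.381×10⁹ K⁴.
T = (2.381×10⁹)^(1/4).

T ≈ 221 K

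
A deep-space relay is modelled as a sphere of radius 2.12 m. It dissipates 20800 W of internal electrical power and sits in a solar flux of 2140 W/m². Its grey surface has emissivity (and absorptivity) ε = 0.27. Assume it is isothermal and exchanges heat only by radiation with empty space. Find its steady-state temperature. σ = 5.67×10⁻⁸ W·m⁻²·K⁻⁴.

T ≈ 428 K

At steady state, absorbed solar power + internal power = radiated power.
Absorbed: α·S·A_cross = 0.27·2140·14.12 = 8158 W (cross-section πr²).
Total input = 8158 + 20800 = 28960 W.
Radiated: εσ·A_surf·T⁴ with A_surf = 4πr² = 56.48 m².
T⁴ = 28960/(0.27·5.67×10⁻⁸·56.48) = 3.349×10¹⁰ K⁴.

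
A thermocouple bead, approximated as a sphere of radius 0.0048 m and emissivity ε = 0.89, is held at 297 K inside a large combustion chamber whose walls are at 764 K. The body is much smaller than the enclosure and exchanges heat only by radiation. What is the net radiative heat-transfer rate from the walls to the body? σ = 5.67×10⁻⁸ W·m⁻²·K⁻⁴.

P_net ≈ 4.86 W

For a small grey body in a large enclosure: P_net = εσA(T_body⁴ − T_wall⁴).
A = 4πr² = 2.895×10⁻⁴ m²; T_body⁴ − T_wall⁴ = 7.781×10⁹ − 3.407×10¹¹ = -3.329×10¹¹ K⁴.
|P_net| = 0.89·5.67×10⁻⁸·2.895×10⁻⁴·3.329×10¹¹.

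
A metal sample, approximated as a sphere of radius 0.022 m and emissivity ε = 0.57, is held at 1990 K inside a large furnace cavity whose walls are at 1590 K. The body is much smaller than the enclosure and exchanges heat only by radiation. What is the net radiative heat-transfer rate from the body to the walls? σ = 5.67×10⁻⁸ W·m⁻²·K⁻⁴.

P_net ≈ 1830 W

For a small grey body in a large enclosure: P_net = εσA(T_body⁴ − T_wall⁴).
A = 4πr² = 0.006082 m²; T_body⁴ − T_wall⁴ = 1.568×10¹³ − 6.391×10¹² = 9.291×10¹² K⁴.
|P_net| = 0.57·5.67×10⁻⁸·0.006082·9.291×10¹².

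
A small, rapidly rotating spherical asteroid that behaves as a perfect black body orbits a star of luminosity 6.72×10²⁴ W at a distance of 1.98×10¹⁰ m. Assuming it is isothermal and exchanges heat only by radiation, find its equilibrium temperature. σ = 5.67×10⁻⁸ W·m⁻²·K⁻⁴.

First find the stellar flux at distance d: S = L/(4πd²) = 6.72×10²⁴/(4π·(1.98×10¹⁰)²) = 1364 W/m².
For an isothermal sphere, absorbed (1−a)S·πr² = emitted σ·4πr²·T⁴, so T⁴ = (1−a)S/(4σ).
T⁴ = 1.00·1364/(4·5.67×10⁻⁸) = 6.014×10⁹ K⁴.

T ≈ 278 K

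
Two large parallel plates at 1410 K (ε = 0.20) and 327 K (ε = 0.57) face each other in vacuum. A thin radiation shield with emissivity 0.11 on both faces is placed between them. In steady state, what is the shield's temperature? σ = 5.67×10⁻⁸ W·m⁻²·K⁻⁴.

In steady state the net flux on the hot side equals that on the cold side.
σ(T₁⁴−T_s⁴)/D₁ = σ(T_s⁴−T₂⁴)/D₂, with D₁ = 1/ε₁+1/ε_s−1 = 13.09, D₂ = 1/ε_s+1/ε₂−1 = 9.845.
Solve for T_s⁴: T_s⁴ = (D₂·T₁⁴ + D₁·T₂⁴)/(D₁+D₂) = 1.703×10¹² K⁴.

T_s ≈ 1140 K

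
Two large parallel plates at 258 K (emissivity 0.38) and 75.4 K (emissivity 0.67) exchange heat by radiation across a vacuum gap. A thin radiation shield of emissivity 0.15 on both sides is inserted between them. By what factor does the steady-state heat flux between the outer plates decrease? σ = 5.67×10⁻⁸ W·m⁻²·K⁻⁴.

Without shield: q₀ = σΔ(T⁴)/(1/ε₁+1/ε₂−1) with denominator 3.124.
With shield the two gaps are in series; the resistances add: (1/ε₁+1/ε_s−1)+(1/ε_s+1/ε₂−1) = 8.298+7.159 = 15.46.
Heat-flux ratio q₀/q = 15.46/3.124.

factor ≈ 4.95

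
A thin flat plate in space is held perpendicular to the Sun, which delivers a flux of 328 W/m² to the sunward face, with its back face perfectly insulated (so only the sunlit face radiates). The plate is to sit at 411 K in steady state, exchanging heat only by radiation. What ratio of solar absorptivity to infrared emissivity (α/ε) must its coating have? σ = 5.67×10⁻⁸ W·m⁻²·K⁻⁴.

α/ε ≈ 4.93

Balance: αS·A = εσ·1A·T⁴ ⇒ α/ε = σT⁴/S.
α/ε = 5.67×10⁻⁸·(411)⁴/328 = 5.67×10⁻⁸·2.853×10¹⁰/328.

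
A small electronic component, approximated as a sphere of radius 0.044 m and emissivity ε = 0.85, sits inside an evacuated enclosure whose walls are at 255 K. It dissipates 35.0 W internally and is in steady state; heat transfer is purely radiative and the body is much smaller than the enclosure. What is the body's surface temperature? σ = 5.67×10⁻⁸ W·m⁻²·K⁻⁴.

For a small grey body in a large enclosure, net radiated power = εσA(T⁴ − T_w⁴).
Steady state: P = εσA(T⁴ − T_w⁴) with A = 4πr² = 0.02433 m².
T⁴ = P/(εσA) + T_w⁴ = 35.0/(0.85·5.67×10⁻⁸·0.02433) + (255)⁴
    = 2.985×10¹⁰ + 4.228×10⁹ = 3.408×10¹⁰ K⁴.

T ≈ 430 K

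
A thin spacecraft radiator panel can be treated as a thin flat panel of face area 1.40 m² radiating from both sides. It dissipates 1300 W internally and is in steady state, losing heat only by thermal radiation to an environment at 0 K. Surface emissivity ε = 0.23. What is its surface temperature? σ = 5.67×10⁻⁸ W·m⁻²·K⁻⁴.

Steady state: internal power = radiated power, P = εσA T⁴.
Radiating area A = 2·1.40 = 2.800 m².
T⁴ = P/(εσA) = 1300/(0.23·5.67×10⁻⁸·2.800) = 3.560×10¹⁰ K⁴.
T = (3.560×10¹⁰)^(1/4).

T ≈ 434 K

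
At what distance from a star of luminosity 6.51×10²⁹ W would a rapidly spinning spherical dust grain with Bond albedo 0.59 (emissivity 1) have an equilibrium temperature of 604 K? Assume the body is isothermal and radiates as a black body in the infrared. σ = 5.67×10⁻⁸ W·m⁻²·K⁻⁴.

For an isothermal black-emitting sphere, (1−a)S·πr² = σ·4πr²·T⁴ ⇒ S = 4σT⁴/(1−a).
S = 4·5.67×10⁻⁸·(604)⁴/0.410 = 73620 W/m².
Flux falls as S = L/(4πd²), so d = √(L/(4πS)) = √(6.51×10²⁹/(4π·73620)).

d ≈ 8.39×10¹¹ m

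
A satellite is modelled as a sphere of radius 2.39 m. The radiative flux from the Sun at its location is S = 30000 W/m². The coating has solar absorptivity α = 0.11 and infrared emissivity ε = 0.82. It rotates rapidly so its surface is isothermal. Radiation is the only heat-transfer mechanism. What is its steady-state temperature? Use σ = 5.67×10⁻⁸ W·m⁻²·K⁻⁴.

At equilibrium, absorbed power = emitted power.
Absorbing cross-section = πr² = 17.95 m²; emitting surface = 4πr² = 71.78 m² (ratio 4).
αS·A_cross = εσ·A_surf·T⁴  ⇒  T⁴ = αS/(ε·4σ).
T⁴ = 0.110·30000/(0.82·4·5.67×10⁻⁸) = 1.774×10¹⁰ K⁴.
T = (1.774×10¹⁰)^(1/4).

T ≈ 365 K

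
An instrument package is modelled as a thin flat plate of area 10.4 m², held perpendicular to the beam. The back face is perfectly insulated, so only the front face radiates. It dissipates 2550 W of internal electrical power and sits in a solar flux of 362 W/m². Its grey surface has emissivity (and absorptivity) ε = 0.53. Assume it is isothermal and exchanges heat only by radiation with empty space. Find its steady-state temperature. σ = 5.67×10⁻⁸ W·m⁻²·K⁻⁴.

At steady state, absorbed solar power + internal power = radiated power.
Absorbed: α·S·A_cross = 0.53·362·10.40 = 1995 W (cross-section A).
Total input = 1995 + 2550 = 4545 W.
Radiated: εσ·A_surf·T⁴ with A_surf = A = 10.40 m².
T⁴ = 4545/(0.53·5.67×10⁻⁸·10.40) = 1.454×10¹⁰ K⁴.

T ≈ 347 K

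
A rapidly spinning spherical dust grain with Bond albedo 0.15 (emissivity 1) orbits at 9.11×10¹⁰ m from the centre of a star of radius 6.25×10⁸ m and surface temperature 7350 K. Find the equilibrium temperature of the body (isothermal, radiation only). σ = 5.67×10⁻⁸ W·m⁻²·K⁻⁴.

T ≈ 413 K

The star's surface emits σT_*⁴; at distance d the flux is S = σT_*⁴(R_*/d)².
S = 5.67×10⁻⁸·(7350)⁴·(6.25×10⁸/9.11×10¹⁰)² = 7789 W/m².
For an isothermal sphere T⁴ = (1−a)S/(4σ) = 2.919×10¹⁰ K⁴.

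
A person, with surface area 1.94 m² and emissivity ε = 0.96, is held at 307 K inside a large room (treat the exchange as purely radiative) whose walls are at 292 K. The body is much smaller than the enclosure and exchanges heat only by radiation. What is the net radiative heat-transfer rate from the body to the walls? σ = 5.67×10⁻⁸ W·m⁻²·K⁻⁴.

For a small grey body in a large enclosure: P_net = εσA(T_body⁴ − T_wall⁴).
A = 1.94 m²; T_body⁴ − T_wall⁴ = 8.883×10⁹ − 7.270×10⁹ = 1.613×10⁹ K⁴.
|P_net| = 0.96·5.67×10⁻⁸·1.940·1.613×10⁹.

P_net ≈ 170 W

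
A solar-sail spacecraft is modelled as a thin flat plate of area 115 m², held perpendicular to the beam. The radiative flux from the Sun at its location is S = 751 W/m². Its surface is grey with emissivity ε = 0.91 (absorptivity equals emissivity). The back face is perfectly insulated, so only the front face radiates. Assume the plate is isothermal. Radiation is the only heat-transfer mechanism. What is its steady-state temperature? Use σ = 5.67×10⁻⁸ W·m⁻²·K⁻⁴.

At equilibrium, absorbed power = emitted power.
Absorbing cross-section = A = 115.0 m²; emitting surface = A = 115.0 m² (ratio 1).
εS·A_cross = εσ·A_surf·T⁴  ⇒  T⁴ = S/(1σ)   (ε cancels).
T⁴ = 751/(1·5.67×10⁻⁸) = 1.325×10¹⁰ K⁴.
T = (1.325×10¹⁰)^(1/4).

T ≈ 339 K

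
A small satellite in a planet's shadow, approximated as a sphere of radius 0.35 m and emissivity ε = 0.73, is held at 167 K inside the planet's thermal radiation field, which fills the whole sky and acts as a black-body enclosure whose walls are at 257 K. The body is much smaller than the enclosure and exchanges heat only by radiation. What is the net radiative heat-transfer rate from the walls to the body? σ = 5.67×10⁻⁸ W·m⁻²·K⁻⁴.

P_net ≈ 228 W

For a small grey body in a large enclosure: P_net = εσA(T_body⁴ − T_wall⁴).
A = 4πr² = 1.539 m²; T_body⁴ − T_wall⁴ = 7.778×10⁸ − 4.362×10⁹ = -3.585×10⁹ K⁴.
|P_net| = 0.73·5.67×10⁻⁸·1.539·3.585×10⁹.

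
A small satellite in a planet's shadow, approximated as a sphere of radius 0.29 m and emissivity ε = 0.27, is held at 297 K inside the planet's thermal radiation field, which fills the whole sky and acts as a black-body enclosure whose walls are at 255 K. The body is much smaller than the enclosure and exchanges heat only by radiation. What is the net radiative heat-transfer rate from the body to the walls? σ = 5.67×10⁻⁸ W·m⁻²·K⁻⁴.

P_net ≈ 57.5 W

For a small grey body in a large enclosure: P_net = εσA(T_body⁴ − T_wall⁴).
A = 4πr² = 1.057 m²; T_body⁴ − T_wall⁴ = 7.781×10⁹ − 4.228×10⁹ = 3.553×10⁹ K⁴.
|P_net| = 0.27·5.67×10⁻⁸·1.057·3.553×10⁹.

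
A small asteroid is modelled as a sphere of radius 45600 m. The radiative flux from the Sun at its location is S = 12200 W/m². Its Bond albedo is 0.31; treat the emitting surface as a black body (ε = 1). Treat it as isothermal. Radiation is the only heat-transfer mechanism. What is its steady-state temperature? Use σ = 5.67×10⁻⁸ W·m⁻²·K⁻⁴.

T ≈ 439 K

At equilibrium, absorbed power = emitted power.
Absorbing cross-section = πr² = 6.533×10⁹ m²; emitting surface = 4πr² = 2.613×10¹⁰ m² (ratio 4).
(1−a)S·A_cross = εσ·A_surf·T⁴  ⇒  T⁴ = (1−a)S/(4σ).
T⁴ = 0.690·12200/(4·5.67×10⁻⁸) = 3.712×10¹⁰ K⁴.
T = (3.712×10¹⁰)^(1/4).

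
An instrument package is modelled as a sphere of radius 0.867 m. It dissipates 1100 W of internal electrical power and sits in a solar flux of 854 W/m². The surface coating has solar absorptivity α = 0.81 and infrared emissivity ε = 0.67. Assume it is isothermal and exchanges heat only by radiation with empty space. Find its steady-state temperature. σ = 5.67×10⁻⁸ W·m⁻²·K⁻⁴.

T ≈ 295 K

At steady state, absorbed solar power + internal power = radiated power.
Absorbed: α·S·A_cross = 0.81·854·2.362 = 1634 W (cross-section πr²).
Total input = 1634 + 1100 = 2734 W.
Radiated: εσ·A_surf·T⁴ with A_surf = 4πr² = 9.446 m².
T⁴ = 2734/(0.67·5.67×10⁻⁸·9.446) = 7.618×10⁹ K⁴.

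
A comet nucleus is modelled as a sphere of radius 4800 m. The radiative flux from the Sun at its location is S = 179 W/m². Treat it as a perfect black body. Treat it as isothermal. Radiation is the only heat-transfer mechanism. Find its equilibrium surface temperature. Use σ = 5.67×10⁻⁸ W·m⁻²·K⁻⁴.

At equilibrium, absorbed power = emitted power.
Absorbing cross-section = πr² = 7.238×10⁷ m²; emitting surface = 4πr² = 2.895×10⁸ m² (ratio 4).
S·A_cross = εσ·A_surf·T⁴  ⇒  T⁴ = S/(4σ).
T⁴ = 1.00·179/(4·5.67×10⁻⁸) = 7.892×10⁸ K⁴.
T = (7.892×10⁸)^(1/4).

T ≈ 168 K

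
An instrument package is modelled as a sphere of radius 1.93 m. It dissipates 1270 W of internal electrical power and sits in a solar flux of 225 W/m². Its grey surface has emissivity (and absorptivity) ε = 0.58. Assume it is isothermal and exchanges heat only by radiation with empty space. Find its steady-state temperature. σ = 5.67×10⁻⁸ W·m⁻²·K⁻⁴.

At steady state, absorbed solar power + internal power = radiated power.
Absorbed: α·S·A_cross = 0.58·225·11.70 = 1527 W (cross-section πr²).
Total input = 1527 + 1270 = 2797 W.
Radiated: εσ·A_surf·T⁴ with A_surf = 4πr² = 46.81 m².
T⁴ = 2797/(0.58·5.67×10⁻⁸·46.81) = 1.817×10⁹ K⁴.

T ≈ 206 K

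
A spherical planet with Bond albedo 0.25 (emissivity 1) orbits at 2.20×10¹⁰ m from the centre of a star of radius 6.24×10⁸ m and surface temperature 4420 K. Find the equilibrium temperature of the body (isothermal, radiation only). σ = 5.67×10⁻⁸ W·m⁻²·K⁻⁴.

T ≈ 490 K

The star's surface emits σT_*⁴; at distance d the flux is S = σT_*⁴(R_*/d)².
S = 5.67×10⁻⁸·(4420)⁴·(6.24×10⁸/2.20×10¹⁰)² = 17410 W/m².
For an isothermal sphere T⁴ = (1−a)S/(4σ) = 5.757×10¹⁰ K⁴.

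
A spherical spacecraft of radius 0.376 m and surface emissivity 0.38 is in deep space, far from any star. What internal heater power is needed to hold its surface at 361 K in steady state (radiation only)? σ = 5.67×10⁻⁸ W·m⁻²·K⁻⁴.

P = εσ·4πr²·T⁴.
4πr² = 1.777 m²; T⁴ = 1.698×10¹⁰ K⁴.
P = 0.38·5.67×10⁻⁸·1.777·1.698×10¹⁰.

P ≈ 650 W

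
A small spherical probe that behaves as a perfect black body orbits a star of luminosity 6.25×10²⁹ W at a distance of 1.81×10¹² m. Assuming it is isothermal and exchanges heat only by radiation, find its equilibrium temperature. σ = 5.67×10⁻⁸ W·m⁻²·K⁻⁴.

T ≈ 509 K

First find the stellar flux at distance d: S = L/(4πd²) = 6.25×10²⁹/(4π·(1.81×10¹²)²) = 15180 W/m².
For an isothermal sphere, absorbed (1−a)S·πr² = emitted σ·4πr²·T⁴, so T⁴ = (1−a)S/(4σ).
T⁴ = 1.00·15180/(4·5.67×10⁻⁸) = 6.694×10¹⁰ K⁴.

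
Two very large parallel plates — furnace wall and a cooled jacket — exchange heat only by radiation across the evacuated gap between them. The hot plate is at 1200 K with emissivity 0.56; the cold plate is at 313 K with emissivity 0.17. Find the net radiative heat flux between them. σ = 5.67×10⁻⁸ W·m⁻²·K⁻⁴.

For two infinite grey parallel plates, q = σ(T₁⁴ − T₂⁴)/(1/ε₁ + 1/ε₂ − 1).
T₁⁴ − T₂⁴ = 2.074×10¹² − 9.598×10⁹ = 2.064×10¹² K⁴.
1/ε₁ + 1/ε₂ − 1 = 1.786 + 5.882 − 1 = 6.668.
q = 5.67×10⁻⁸ × 2.064×10¹² / 6.668.

q ≈ 17600 W/m²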